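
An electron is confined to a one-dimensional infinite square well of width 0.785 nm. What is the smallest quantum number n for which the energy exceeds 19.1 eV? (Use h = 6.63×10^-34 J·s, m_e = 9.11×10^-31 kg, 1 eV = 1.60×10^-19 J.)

n = 6

E_1 = h²/(8m_eL²) = 9.788×10^-20 J = 0.6118 eV.
Need n² > 19.1/0.6118 = 31.22, i.e. n > 5.587.
The smallest integer satisfying this is n = 6.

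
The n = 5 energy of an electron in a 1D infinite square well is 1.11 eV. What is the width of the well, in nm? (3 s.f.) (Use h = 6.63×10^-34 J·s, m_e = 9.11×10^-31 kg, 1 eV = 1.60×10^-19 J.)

L = 2.91 nm

From E_n = n²h²/(8m_eL²), L = n·h/√(8m_eE_n).
E_5 = 1.11 eV = 1.776×10^-19 J, so L = 5·6.63×10^-34/√(8·9.11×10^-31·1.776×10^-19) = 2.91×10^-9 m = 2.91 nm.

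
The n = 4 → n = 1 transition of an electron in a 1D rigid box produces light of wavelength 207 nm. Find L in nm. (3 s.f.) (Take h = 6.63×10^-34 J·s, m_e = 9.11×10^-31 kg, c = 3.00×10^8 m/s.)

The photon carries ΔE = hc/λ = 6.63×10^-34·3.00×10^8/2.07×10^-7 m = 9.609×10^-19 J.
Since ΔE = (4² − 1²)E_1, E_1 = 6.406×10^-20 J, and L = h/√(8m_eE_1) = 9.70×10^-10 m = 0.970 nm.

L = 0.970 nm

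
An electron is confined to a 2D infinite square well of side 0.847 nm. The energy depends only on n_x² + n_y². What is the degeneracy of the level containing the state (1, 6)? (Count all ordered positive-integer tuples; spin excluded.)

degeneracy = 2

The level has n_x² + n_y² = 37. The ordered positive-integer solutions are (1, 6), (6, 1).
That gives 2 states.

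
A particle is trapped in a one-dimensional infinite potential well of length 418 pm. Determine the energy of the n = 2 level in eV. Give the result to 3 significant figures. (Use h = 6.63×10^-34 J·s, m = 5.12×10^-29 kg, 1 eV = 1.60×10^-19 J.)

E_2 = 0.154 eV

For an infinite well E_n = n²h²/(8mL²), so E_1 = h²/(8mL²) = (6.63×10^-34)²/(8·5.12×10^-29·(4.18×10^-10 m)²) = 6.142×10^-21 J.
Then E_2 = 2²·E_1 = 4·6.142×10^-21 J = 2.457×10^-20 J.
Converting, E_2 = 2.457×10^-20 J / (1.60×10^-19 J/eV) = 0.154 eV.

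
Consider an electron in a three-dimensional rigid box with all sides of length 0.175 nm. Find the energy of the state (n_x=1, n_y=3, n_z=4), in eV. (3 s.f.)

E = 319 eV

For a 3D rectangular well E = (h²/8m_e)·Σ n_i²/L_i² = (6.626×10^-34)²/(8·9.109×10^-31) · [1²/(0.175 nm)² + 3²/(0.175 nm)² + 4²/(0.175 nm)²].
Evaluating gives E = 5.115×10^-17 J = 319 eV.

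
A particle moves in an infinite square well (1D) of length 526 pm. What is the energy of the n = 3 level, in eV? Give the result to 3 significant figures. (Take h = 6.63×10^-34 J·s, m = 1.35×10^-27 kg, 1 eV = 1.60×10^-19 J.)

E_3 = 0.00827 eV

For an infinite well E_n = n²h²/(8mL²), so E_1 = h²/(8mL²) = (6.63×10^-34)²/(8·1.35×10^-27·(5.26×10^-10 m)²) = 1.471×10^-22 J.
Then E_3 = 3²·E_1 = 9·1.471×10^-22 J = 1.324×10^-21 J.
Converting, E_3 = 1.324×10^-21 J / (1.60×10^-19 J/eV) = 0.00827 eV.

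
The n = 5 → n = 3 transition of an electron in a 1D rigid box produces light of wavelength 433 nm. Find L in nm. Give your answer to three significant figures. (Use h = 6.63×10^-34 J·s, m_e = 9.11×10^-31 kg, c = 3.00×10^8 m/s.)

The photon carries ΔE = hc/λ = 6.63×10^-34·3.00×10^8/4.33×10^-7 m = 4.594×10^-19 J.
Since ΔE = (5² − 3²)E_1, E_1 = 2.871×10^-20 J, and L = h/√(8m_eE_1) = 1.45×10^-9 m = 1.45 nm.

L = 1.45 nm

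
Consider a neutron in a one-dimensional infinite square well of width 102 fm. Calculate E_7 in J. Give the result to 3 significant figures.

For an infinite well E_n = n²h²/(8m_nL²), so E_1 = h²/(8m_nL²) = (6.626×10^-34)²/(8·1.675×10^-27·(1.02×10^-13 m)²) = 3.149×10^-15 J.
Then E_7 = 7²·E_1 = 49·3.149×10^-15 J = 1.54×10^-13 J.

E_7 = 1.54×10^-13 J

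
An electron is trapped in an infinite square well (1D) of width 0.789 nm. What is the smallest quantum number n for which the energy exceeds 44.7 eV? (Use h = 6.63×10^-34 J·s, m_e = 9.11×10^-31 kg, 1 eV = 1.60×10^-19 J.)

n = 9

E_1 = h²/(8m_eL²) = 9.689×10^-20 J = 0.6056 eV.
Need n² > 44.7/0.6056 = 73.81, i.e. n > 8.591.
The smallest integer satisfying this is n = 9.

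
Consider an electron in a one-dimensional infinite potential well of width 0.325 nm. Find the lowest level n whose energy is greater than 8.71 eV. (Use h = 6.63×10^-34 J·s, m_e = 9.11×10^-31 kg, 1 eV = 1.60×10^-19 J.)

n = 2

E_1 = h²/(8m_eL²) = 5.710×10^-19 J = 3.569 eV.
Need n² > 8.71/3.569 = 2.440, i.e. n > 1.562.
The smallest integer satisfying this is n = 2.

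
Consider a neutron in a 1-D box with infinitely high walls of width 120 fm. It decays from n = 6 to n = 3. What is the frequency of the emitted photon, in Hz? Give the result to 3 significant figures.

E_1 = h²/(8m_nL²) = 2.275×10^-15 J and ΔE = (6² − 3²)E_1 = 6.143×10^-14 J.
f = ΔE/h = 6.143×10^-14/6.626×10^-34 = 9.27×10^19 Hz.

f = 9.27×10^19 Hz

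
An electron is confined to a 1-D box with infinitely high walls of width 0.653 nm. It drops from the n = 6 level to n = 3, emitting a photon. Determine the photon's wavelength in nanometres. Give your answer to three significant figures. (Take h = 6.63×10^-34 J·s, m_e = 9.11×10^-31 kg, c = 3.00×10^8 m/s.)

E_1 = h²/(8m_eL²) = 1.414×10^-19 J, so ΔE = (6² − 3²)E_1 = 3.818×10^-18 J.
λ = hc/ΔE = (6.63×10^-34·3.00×10^8)/3.818×10^-18 = 5.21×10^-8 m = 52.1 nm.

λ = 52.1 nm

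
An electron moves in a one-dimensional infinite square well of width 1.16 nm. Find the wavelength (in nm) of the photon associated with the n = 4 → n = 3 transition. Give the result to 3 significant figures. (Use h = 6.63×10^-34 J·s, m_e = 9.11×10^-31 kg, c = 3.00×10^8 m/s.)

E_1 = h²/(8m_eL²) = 4.482×10^-20 J, so ΔE = (4² − 3²)E_1 = 3.137×10^-19 J.
λ = hc/ΔE = (6.63×10^-34·3.00×10^8)/3.137×10^-19 = 6.34×10^-7 m = 634 nm.

λ = 634 nm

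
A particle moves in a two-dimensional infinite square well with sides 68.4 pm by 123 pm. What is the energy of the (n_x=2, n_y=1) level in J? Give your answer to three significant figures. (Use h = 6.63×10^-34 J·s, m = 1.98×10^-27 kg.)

For a 2D rectangular well E = (h²/8m)·Σ n_i²/L_i² = (6.63×10^-34)²/(8·1.98×10^-27) · [2²/(68.4 pm)² + 1²/(123 pm)²].
Evaluating gives E = 2.56×10^-20 J.

E = 2.56×10^-20 J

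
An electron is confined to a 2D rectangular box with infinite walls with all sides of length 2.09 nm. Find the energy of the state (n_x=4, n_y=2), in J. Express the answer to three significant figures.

For a 2D rectangular well E = (h²/8m_e)·Σ n_i²/L_i² = (6.626×10^-34)²/(8·9.109×10^-31) · [4²/(2.09 nm)² + 2²/(2.09 nm)²].
Evaluating gives E = 2.76×10^-19 J.

E = 2.76×10^-19 J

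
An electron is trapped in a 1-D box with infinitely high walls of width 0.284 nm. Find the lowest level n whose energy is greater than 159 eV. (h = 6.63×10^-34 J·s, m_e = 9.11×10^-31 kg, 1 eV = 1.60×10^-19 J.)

E_1 = h²/(8m_eL²) = 7.478×10^-19 J = 4.674 eV.
Need n² > 159/4.674 = 34.02, i.e. n > 5.833.
The smallest integer satisfying this is n = 6.

n = 6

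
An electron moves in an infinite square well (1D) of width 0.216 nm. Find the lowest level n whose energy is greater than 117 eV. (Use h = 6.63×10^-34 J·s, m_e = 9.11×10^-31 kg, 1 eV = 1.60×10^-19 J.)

E_1 = h²/(8m_eL²) = 1.293×10^-18 J = 8.081 eV.
Need n² > 117/8.081 = 14.48, i.e. n > 3.805.
The smallest integer satisfying this is n = 4.

n = 4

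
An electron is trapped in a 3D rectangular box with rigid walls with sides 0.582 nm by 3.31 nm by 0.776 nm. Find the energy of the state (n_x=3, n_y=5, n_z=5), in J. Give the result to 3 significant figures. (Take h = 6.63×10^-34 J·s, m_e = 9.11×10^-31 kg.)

For a 3D rectangular well E = (h²/8m_e)·Σ n_i²/L_i² = (6.63×10^-34)²/(8·9.11×10^-31) · [3²/(0.582 nm)² + 5²/(3.31 nm)² + 5²/(0.776 nm)²].
Evaluating gives E = 4.24×10^-18 J.

E = 4.24×10^-18 J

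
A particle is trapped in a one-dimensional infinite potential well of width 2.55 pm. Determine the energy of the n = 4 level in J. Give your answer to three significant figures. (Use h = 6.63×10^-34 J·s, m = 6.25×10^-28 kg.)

E_4 = 2.16×10^-16 J

For an infinite well E_n = n²h²/(8mL²), so E_1 = h²/(8mL²) = (6.63×10^-34)²/(8·6.25×10^-28·(2.55×10^-12 m)²) = 1.352×10^-17 J.
Then E_4 = 4²·E_1 = 16·1.352×10^-17 J = 2.16×10^-16 J.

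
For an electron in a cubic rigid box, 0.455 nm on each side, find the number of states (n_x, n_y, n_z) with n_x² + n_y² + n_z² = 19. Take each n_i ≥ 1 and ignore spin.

The level has n_x² + n_y² + n_z² = 19. The ordered positive-integer solutions are (1, 3, 3), (3, 1, 3), (3, 3, 1).
That gives 3 states.

degeneracy = 3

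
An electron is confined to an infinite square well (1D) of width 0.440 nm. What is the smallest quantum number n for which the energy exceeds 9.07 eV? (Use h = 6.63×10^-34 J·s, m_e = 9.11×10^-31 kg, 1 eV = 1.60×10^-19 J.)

n = 3

E_1 = h²/(8m_eL²) = 3.115×10^-19 J = 1.947 eV.
Need n² > 9.07/1.947 = 4.658, i.e. n > 2.158.
The smallest integer satisfying this is n = 3.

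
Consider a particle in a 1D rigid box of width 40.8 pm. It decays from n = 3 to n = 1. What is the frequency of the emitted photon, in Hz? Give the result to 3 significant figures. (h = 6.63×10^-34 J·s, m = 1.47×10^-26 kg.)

f = 2.71×10^13 Hz

E_1 = h²/(8mL²) = 2.245×10^-21 J and ΔE = (3² − 1²)E_1 = 1.796×10^-20 J.
f = ΔE/h = 1.796×10^-20/6.63×10^-34 = 2.71×10^13 Hz.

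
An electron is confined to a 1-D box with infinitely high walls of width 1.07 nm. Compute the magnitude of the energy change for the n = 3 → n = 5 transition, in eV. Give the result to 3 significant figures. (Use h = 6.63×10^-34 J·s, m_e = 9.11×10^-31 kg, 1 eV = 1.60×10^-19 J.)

|ΔE| = 5.27 eV

E_1 = h²/(8m_eL²) = 5.268×10^-20 J.
|ΔE| = |3² − 5²|·E_1 = 16·5.268×10^-20 J = 8.429×10^-19 J = 5.27 eV.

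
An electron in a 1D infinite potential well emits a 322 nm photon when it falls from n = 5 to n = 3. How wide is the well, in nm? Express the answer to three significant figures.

L = 1.25 nm

The photon carries ΔE = hc/λ = 6.626×10^-34·2.998×10^8/3.22×10^-7 m = 6.169×10^-19 J.
Since ΔE = (5² − 3²)E_1, E_1 = 3.856×10^-20 J, and L = h/√(8m_eE_1) = 1.25×10^-9 m = 1.25 nm.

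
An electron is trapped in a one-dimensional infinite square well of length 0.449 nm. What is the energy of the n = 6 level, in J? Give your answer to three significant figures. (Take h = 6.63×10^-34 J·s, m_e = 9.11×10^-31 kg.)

For an infinite well E_n = n²h²/(8m_eL²), so E_1 = h²/(8m_eL²) = (6.63×10^-34)²/(8·9.11×10^-31·(4.49×10^-10 m)²) = 2.992×10^-19 J.
Then E_6 = 6²·E_1 = 36·2.992×10^-19 J = 1.08×10^-17 J.

E_6 = 1.08×10^-17 J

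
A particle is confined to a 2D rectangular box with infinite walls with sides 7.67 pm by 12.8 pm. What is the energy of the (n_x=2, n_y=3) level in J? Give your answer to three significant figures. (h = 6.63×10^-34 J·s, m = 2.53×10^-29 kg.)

E = 2.67×10^-16 J

For a 2D rectangular well E = (h²/8m)·Σ n_i²/L_i² = (6.63×10^-34)²/(8·2.53×10^-29) · [2²/(7.67 pm)² + 3²/(12.8 pm)²].
Evaluating gives E = 2.67×10^-16 J.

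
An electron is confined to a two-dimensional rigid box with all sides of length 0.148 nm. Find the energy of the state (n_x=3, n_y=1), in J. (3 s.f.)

E = 2.75×10^-17 J

For a 2D rectangular well E = (h²/8m_e)·Σ n_i²/L_i² = (6.626×10^-34)²/(8·9.109×10^-31) · [3²/(0.148 nm)² + 1²/(0.148 nm)²].
Evaluating gives E = 2.75×10^-17 J.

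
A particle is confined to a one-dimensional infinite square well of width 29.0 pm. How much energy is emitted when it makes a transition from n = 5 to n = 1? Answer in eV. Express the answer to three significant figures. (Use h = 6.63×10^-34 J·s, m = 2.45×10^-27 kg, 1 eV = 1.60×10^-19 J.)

|ΔE| = 4.00 eV

E_1 = h²/(8mL²) = 2.667×10^-20 J.
|ΔE| = |5² − 1²|·E_1 = 24·2.667×10^-20 J = 6.401×10^-19 J = 4.00 eV.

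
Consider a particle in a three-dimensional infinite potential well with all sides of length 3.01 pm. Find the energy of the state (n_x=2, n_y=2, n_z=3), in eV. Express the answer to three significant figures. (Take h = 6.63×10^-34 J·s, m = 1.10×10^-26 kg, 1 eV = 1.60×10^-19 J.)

For a 3D rectangular well E = (h²/8m)·Σ n_i²/L_i² = (6.63×10^-34)²/(8·1.10×10^-26) · [2²/(3.01 pm)² + 2²/(3.01 pm)² + 3²/(3.01 pm)²].
Evaluating gives E = 9.373×10^-18 J = 58.6 eV.

E = 58.6 eV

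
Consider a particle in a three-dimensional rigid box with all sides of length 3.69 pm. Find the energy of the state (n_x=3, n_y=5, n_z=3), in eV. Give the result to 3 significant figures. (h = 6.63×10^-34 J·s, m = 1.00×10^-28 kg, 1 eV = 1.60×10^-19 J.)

E = 1.08×10^4 eV

For a 3D rectangular well E = (h²/8m)·Σ n_i²/L_i² = (6.63×10^-34)²/(8·1.00×10^-28) · [3²/(3.69 pm)² + 5²/(3.69 pm)² + 3²/(3.69 pm)²].
Evaluating gives E = 1.735×10^-15 J = 1.08×10^4 eV.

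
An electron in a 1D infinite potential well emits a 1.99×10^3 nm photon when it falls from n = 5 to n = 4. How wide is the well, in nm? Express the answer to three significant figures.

L = 2.33 nm

The photon carries ΔE = hc/λ = 6.626×10^-34·2.998×10^8/1.99×10^-6 m = 9.982×10^-20 J.
Since ΔE = (5² − 4²)E_1, E_1 = 1.109×10^-20 J, and L = h/√(8m_eE_1) = 2.33×10^-9 m = 2.33 nm.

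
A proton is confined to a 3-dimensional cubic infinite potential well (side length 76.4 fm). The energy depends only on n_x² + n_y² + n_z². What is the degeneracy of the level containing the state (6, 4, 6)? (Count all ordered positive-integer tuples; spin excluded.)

The level has n_x² + n_y² + n_z² = 88. The ordered positive-integer solutions are (4, 6, 6), (6, 4, 6), (6, 6, 4).
That gives 3 states.

degeneracy = 3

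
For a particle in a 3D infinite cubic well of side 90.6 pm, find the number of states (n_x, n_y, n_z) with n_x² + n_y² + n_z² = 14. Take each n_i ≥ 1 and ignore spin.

degeneracy = 6

The level has n_x² + n_y² + n_z² = 14. The ordered positive-integer solutions are (1, 2, 3), (1, 3, 2), (2, 1, 3), (2, 3, 1), (3, 1, 2), (3, 2, 1).
That gives 6 states.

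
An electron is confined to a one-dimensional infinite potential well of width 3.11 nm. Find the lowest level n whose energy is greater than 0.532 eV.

E_1 = h²/(8m_eL²) = 6.229×10^-21 J = 0.03888 eV.
Need n² > 0.532/0.03888 = 13.68, i.e. n > 3.699.
The smallest integer satisfying this is n = 4.

n = 4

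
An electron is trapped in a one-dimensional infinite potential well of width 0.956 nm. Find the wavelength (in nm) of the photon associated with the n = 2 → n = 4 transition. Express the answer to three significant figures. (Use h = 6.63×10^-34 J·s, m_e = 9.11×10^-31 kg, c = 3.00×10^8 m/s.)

λ = 251 nm

E_1 = h²/(8m_eL²) = 6.599×10^-20 J, so ΔE = (4² − 2²)E_1 = 7.919×10^-19 J.
λ = hc/ΔE = (6.63×10^-34·3.00×10^8)/7.919×10^-19 = 2.51×10^-7 m = 251 nm.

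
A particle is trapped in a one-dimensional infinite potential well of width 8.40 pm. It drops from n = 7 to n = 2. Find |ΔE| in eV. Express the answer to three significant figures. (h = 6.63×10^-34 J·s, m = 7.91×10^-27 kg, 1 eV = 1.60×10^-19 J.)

E_1 = h²/(8mL²) = 9.845×10^-20 J.
|ΔE| = |7² − 2²|·E_1 = 45·9.845×10^-20 J = 4.430×10^-18 J = 27.7 eV.

|ΔE| = 27.7 eV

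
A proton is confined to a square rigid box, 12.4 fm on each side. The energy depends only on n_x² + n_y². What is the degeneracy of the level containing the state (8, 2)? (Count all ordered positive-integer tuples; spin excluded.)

degeneracy = 2

The level has n_x² + n_y² = 68. The ordered positive-integer solutions are (2, 8), (8, 2).
That gives 2 states.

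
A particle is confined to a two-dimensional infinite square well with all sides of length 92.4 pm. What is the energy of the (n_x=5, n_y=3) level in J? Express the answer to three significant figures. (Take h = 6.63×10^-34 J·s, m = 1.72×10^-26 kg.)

E = 1.27×10^-20 J

For a 2D rectangular well E = (h²/8m)·Σ n_i²/L_i² = (6.63×10^-34)²/(8·1.72×10^-26) · [5²/(92.4 pm)² + 3²/(92.4 pm)²].
Evaluating gives E = 1.27×10^-20 J.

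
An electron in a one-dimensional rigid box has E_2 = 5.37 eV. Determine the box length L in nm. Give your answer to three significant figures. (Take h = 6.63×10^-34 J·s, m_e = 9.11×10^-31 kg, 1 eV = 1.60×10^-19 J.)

L = 0.530 nm

From E_n = n²h²/(8m_eL²), L = n·h/√(8m_eE_n).
E_2 = 5.37 eV = 8.592×10^-19 J, so L = 2·6.63×10^-34/√(8·9.11×10^-31·8.592×10^-19) = 5.30×10^-10 m = 0.530 nm.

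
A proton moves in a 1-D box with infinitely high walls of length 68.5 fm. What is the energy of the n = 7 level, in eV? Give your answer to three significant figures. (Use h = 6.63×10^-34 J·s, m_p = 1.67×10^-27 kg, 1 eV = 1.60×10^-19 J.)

E_7 = 2.15×10^6 eV

For an infinite well E_n = n²h²/(8m_pL²), so E_1 = h²/(8m_pL²) = (6.63×10^-34)²/(8·1.67×10^-27·(6.85×10^-14 m)²) = 7.012×10^-15 J.
Then E_7 = 7²·E_1 = 49·7.012×10^-15 J = 3.436×10^-13 J.
Converting, E_7 = 3.436×10^-13 J / (1.60×10^-19 J/eV) = 2.15×10^6 eV.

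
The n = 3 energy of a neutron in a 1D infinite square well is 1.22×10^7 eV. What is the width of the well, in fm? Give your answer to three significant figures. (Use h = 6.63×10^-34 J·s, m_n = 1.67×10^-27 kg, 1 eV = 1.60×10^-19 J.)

From E_n = n²h²/(8m_nL²), L = n·h/√(8m_nE_n).
E_3 = 1.22×10^7 eV = 1.952×10^-12 J, so L = 3·6.63×10^-34/√(8·1.67×10^-27·1.952×10^-12) = 1.23×10^-14 m = 12.3 fm.

L = 12.3 fm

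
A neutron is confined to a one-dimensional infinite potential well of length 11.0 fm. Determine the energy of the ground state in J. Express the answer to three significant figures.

E_1 = 2.71×10^-13 J

For an infinite well E_n = n²h²/(8m_nL²), so E_1 = h²/(8m_nL²) = (6.626×10^-34)²/(8·1.675×10^-27·(1.10×10^-14 m)²) = 2.708×10^-13 J.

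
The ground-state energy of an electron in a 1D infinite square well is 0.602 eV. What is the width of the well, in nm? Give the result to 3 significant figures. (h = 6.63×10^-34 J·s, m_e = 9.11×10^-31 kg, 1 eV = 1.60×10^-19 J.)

L = 0.791 nm

From E_n = n²h²/(8m_eL²), L = n·h/√(8m_eE_n).
E_1 = 0.602 eV = 9.632×10^-20 J, so L = 1·6.63×10^-34/√(8·9.11×10^-31·9.632×10^-20) = 7.91×10^-10 m = 0.791 nm.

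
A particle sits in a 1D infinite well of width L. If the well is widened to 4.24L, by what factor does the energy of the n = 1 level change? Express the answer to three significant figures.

E_n ∝ 1/L², so the energy scales by 1/4.24² = 0.0556.

0.0556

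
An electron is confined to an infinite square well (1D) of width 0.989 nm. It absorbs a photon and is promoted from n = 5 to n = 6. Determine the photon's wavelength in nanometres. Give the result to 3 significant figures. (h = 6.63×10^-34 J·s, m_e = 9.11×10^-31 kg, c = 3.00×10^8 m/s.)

λ = 293 nm

E_1 = h²/(8m_eL²) = 6.166×10^-20 J, so ΔE = (6² − 5²)E_1 = 6.783×10^-19 J.
λ = hc/ΔE = (6.63×10^-34·3.00×10^8)/6.783×10^-19 = 2.93×10^-7 m = 293 nm.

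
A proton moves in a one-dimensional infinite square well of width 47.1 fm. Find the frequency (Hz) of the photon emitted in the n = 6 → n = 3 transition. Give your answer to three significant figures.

E_1 = h²/(8m_pL²) = 1.479×10^-14 J and ΔE = (6² − 3²)E_1 = 3.993×10^-13 J.
f = ΔE/h = 3.993×10^-13/6.626×10^-34 = 6.03×10^20 Hz.

f = 6.03×10^20 Hz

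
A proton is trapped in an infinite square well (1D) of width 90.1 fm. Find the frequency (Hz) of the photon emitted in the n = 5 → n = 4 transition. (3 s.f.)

E_1 = h²/(8m_pL²) = 4.041×10^-15 J and ΔE = (5² − 4²)E_1 = 3.637×10^-14 J.
f = ΔE/h = 3.637×10^-14/6.626×10^-34 = 5.49×10^19 Hz.

f = 5.49×10^19 Hz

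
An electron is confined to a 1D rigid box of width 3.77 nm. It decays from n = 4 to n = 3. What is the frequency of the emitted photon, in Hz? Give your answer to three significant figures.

E_1 = h²/(8m_eL²) = 4.239×10^-21 J and ΔE = (4² − 3²)E_1 = 2.967×10^-20 J.
f = ΔE/h = 2.967×10^-20/6.626×10^-34 = 4.48×10^13 Hz.

f = 4.48×10^13 Hz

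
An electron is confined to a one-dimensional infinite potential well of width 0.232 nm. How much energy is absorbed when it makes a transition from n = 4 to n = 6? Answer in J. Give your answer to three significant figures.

E_1 = h²/(8m_eL²) = 1.119×10^-18 J.
|ΔE| = |4² − 6²|·E_1 = 20·1.119×10^-18 J = 2.24×10^-17 J.

|ΔE| = 2.24×10^-17 J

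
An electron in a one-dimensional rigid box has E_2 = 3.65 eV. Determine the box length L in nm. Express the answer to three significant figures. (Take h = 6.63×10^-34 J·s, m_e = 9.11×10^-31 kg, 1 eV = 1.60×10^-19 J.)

L = 0.643 nm

From E_n = n²h²/(8m_eL²), L = n·h/√(8m_eE_n).
E_2 = 3.65 eV = 5.840×10^-19 J, so L = 2·6.63×10^-34/√(8·9.11×10^-31·5.840×10^-19) = 6.43×10^-10 m = 0.643 nm.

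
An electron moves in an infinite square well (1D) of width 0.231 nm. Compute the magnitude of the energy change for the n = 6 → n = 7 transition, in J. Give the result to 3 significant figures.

E_1 = h²/(8m_eL²) = 1.129×10^-18 J.
|ΔE| = |6² − 7²|·E_1 = 13·1.129×10^-18 J = 1.47×10^-17 J.

|ΔE| = 1.47×10^-17 J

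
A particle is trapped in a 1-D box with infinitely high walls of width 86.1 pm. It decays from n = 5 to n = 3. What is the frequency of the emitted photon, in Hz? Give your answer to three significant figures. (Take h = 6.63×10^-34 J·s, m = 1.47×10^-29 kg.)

f = 1.22×10^16 Hz

E_1 = h²/(8mL²) = 5.042×10^-19 J and ΔE = (5² − 3²)E_1 = 8.067×10^-18 J.
f = ΔE/h = 8.067×10^-18/6.63×10^-34 = 1.22×10^16 Hz.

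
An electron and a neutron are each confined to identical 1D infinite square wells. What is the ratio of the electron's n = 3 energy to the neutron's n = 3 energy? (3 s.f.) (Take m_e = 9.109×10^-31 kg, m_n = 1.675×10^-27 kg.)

E_n ∝ 1/m at fixed n and L, so the ratio is m_n/m_e = 1.675×10^-27/9.109×10^-31 = 1.84×10^3.

1.84×10^3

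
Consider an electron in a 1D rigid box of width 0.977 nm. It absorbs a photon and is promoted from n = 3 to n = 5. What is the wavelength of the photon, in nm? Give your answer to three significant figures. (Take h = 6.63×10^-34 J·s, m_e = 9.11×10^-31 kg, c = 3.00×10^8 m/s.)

E_1 = h²/(8m_eL²) = 6.319×10^-20 J, so ΔE = (5² − 3²)E_1 = 1.011×10^-18 J.
λ = hc/ΔE = (6.63×10^-34·3.00×10^8)/1.011×10^-18 = 1.97×10^-7 m = 197 nm.

λ = 197 nm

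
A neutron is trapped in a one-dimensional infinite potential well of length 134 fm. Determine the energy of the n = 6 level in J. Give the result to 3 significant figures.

For an infinite well E_n = n²h²/(8m_nL²), so E_1 = h²/(8m_nL²) = (6.626×10^-34)²/(8·1.675×10^-27·(1.34×10^-13 m)²) = 1.825×10^-15 J.
Then E_6 = 6²·E_1 = 36·1.825×10^-15 J = 6.57×10^-14 J.

E_6 = 6.57×10^-14 J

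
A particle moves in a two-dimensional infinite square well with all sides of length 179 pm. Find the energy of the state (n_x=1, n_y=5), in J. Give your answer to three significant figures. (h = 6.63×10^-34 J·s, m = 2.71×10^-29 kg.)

E = 1.65×10^-18 J

For a 2D rectangular well E = (h²/8m)·Σ n_i²/L_i² = (6.63×10^-34)²/(8·2.71×10^-29) · [1²/(179 pm)² + 5²/(179 pm)²].
Evaluating gives E = 1.65×10^-18 J.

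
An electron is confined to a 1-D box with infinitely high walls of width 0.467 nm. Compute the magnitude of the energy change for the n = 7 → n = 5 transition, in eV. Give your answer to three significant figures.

|ΔE| = 41.4 eV

E_1 = h²/(8m_eL²) = 2.763×10^-19 J.
|ΔE| = |7² − 5²|·E_1 = 24·2.763×10^-19 J = 6.631×10^-18 J = 41.4 eV.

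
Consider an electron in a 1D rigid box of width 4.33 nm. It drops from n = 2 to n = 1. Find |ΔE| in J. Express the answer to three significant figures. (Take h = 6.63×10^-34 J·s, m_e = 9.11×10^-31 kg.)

|ΔE| = 9.65×10^-21 J

E_1 = h²/(8m_eL²) = 3.217×10^-21 J.
|ΔE| = |2² − 1²|·E_1 = 3·3.217×10^-21 J = 9.65×10^-21 J.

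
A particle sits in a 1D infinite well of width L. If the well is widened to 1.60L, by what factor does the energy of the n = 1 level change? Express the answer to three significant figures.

0.391

E_n ∝ 1/L², so the energy scales by 1/1.60² = 0.391.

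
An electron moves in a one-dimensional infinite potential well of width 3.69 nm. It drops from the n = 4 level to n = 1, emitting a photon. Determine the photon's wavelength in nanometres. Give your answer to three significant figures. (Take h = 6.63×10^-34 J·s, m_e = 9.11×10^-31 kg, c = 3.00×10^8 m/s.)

E_1 = h²/(8m_eL²) = 4.430×10^-21 J, so ΔE = (4² − 1²)E_1 = 6.645×10^-20 J.
λ = hc/ΔE = (6.63×10^-34·3.00×10^8)/6.645×10^-20 = 2.99×10^-6 m = 2.99×10^3 nm.

λ = 2.99×10^3 nm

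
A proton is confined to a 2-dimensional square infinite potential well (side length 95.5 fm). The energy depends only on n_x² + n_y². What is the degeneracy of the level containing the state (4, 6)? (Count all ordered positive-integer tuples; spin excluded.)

The level has n_x² + n_y² = 52. The ordered positive-integer solutions are (4, 6), (6, 4).
That gives 2 states.

degeneracy = 2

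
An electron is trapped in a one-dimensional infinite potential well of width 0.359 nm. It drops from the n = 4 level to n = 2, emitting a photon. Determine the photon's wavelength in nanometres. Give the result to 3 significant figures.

λ = 35.4 nm

E_1 = h²/(8m_eL²) = 4.675×10^-19 J, so ΔE = (4² − 2²)E_1 = 5.610×10^-18 J.
λ = hc/ΔE = (6.626×10^-34·2.998×10^8)/5.610×10^-18 = 3.54×10^-8 m = 35.4 nm.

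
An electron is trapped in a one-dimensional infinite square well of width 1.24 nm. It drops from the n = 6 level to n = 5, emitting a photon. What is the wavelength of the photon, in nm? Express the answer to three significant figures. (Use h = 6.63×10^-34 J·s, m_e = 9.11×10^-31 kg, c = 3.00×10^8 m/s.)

E_1 = h²/(8m_eL²) = 3.923×10^-20 J, so ΔE = (6² − 5²)E_1 = 4.315×10^-19 J.
λ = hc/ΔE = (6.63×10^-34·3.00×10^8)/4.315×10^-19 = 4.61×10^-7 m = 461 nm.

λ = 461 nm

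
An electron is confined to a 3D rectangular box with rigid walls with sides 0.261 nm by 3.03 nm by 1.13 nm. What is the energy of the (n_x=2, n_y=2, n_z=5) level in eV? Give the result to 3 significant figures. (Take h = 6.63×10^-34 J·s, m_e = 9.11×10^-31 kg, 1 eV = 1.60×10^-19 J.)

For a 3D rectangular well E = (h²/8m_e)·Σ n_i²/L_i² = (6.63×10^-34)²/(8·9.11×10^-31) · [2²/(0.261 nm)² + 2²/(3.03 nm)² + 5²/(1.13 nm)²].
Evaluating gives E = 4.749×10^-18 J = 29.7 eV.

E = 29.7 eV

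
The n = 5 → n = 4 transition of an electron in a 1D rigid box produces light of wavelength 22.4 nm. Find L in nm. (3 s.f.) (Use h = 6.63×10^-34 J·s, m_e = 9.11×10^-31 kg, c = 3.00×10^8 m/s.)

L = 0.247 nm

The photon carries ΔE = hc/λ = 6.63×10^-34·3.00×10^8/2.24×10^-8 m = 8.879×10^-18 J.
Since ΔE = (5² − 4²)E_1, E_1 = 9.866×10^-19 J, and L = h/√(8m_eE_1) = 2.47×10^-10 m = 0.247 nm.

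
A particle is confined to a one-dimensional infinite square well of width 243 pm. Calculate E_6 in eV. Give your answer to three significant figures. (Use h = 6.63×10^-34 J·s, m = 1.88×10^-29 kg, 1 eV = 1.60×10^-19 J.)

E_6 = 11.1 eV

For an infinite well E_n = n²h²/(8mL²), so E_1 = h²/(8mL²) = (6.63×10^-34)²/(8·1.88×10^-29·(2.43×10^-10 m)²) = 4.950×10^-20 J.
Then E_6 = 6²·E_1 = 36·4.950×10^-20 J = 1.782×10^-18 J.
Converting, E_6 = 1.782×10^-18 J / (1.60×10^-19 J/eV) = 11.1 eV.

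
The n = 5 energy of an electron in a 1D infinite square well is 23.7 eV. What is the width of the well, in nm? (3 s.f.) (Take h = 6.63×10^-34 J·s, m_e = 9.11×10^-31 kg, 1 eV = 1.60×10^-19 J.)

L = 0.631 nm

From E_n = n²h²/(8m_eL²), L = n·h/√(8m_eE_n).
E_5 = 23.7 eV = 3.792×10^-18 J, so L = 5·6.63×10^-34/√(8·9.11×10^-31·3.792×10^-18) = 6.31×10^-10 m = 0.631 nm.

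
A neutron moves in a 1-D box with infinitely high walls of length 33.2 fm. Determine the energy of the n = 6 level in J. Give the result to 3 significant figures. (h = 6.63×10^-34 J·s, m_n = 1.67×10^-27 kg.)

For an infinite well E_n = n²h²/(8m_nL²), so E_1 = h²/(8m_nL²) = (6.63×10^-34)²/(8·1.67×10^-27·(3.32×10^-14 m)²) = 2.985×10^-14 J.
Then E_6 = 6²·E_1 = 36·2.985×10^-14 J = 1.07×10^-12 J.

E_6 = 1.07×10^-12 J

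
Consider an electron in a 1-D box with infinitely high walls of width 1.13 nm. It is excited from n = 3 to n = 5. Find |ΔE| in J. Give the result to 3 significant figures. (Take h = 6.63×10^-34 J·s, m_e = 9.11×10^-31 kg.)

E_1 = h²/(8m_eL²) = 4.723×10^-20 J.
|ΔE| = |3² − 5²|·E_1 = 16·4.723×10^-20 J = 7.56×10^-19 J.

|ΔE| = 7.56×10^-19 J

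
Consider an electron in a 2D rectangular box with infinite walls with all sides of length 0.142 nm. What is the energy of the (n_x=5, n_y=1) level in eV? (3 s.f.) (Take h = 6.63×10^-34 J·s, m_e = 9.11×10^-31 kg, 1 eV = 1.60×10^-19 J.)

E = 486 eV

For a 2D rectangular well E = (h²/8m_e)·Σ n_i²/L_i² = (6.63×10^-34)²/(8·9.11×10^-31) · [5²/(0.142 nm)² + 1²/(0.142 nm)²].
Evaluating gives E = 7.777×10^-17 J = 486 eV.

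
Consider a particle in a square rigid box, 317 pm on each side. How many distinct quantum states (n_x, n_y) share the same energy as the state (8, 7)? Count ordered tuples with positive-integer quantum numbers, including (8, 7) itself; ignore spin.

The level has n_x² + n_y² = 113. The ordered positive-integer solutions are (7, 8), (8, 7).
That gives 2 states.

degeneracy = 2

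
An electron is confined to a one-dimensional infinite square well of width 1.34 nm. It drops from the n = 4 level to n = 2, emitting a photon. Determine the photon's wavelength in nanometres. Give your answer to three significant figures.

λ = 493 nm

E_1 = h²/(8m_eL²) = 3.355×10^-20 J, so ΔE = (4² − 2²)E_1 = 4.026×10^-19 J.
λ = hc/ΔE = (6.626×10^-34·2.998×10^8)/4.026×10^-19 = 4.93×10^-7 m = 493 nm.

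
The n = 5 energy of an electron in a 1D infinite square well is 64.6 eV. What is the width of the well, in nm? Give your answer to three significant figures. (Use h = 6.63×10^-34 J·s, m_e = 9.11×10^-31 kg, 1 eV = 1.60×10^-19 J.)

L = 0.382 nm

From E_n = n²h²/(8m_eL²), L = n·h/√(8m_eE_n).
E_5 = 64.6 eV = 1.034×10^-17 J, so L = 5·6.63×10^-34/√(8·9.11×10^-31·1.034×10^-17) = 3.82×10^-10 m = 0.382 nm.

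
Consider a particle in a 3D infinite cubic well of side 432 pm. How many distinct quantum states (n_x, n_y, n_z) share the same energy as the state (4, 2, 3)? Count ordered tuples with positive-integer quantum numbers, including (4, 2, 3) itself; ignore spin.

degeneracy = 6

The level has n_x² + n_y² + n_z² = 29. The ordered positive-integer solutions are (2, 3, 4), (2, 4, 3), (3, 2, 4), (3, 4, 2), (4, 2, 3), (4, 3, 2).
That gives 6 states.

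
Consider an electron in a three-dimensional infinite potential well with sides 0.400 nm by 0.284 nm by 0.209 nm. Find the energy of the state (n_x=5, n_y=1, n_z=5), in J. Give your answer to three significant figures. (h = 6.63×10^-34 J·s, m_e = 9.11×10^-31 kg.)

For a 3D rectangular well E = (h²/8m_e)·Σ n_i²/L_i² = (6.63×10^-34)²/(8·9.11×10^-31) · [5²/(0.400 nm)² + 1²/(0.284 nm)² + 5²/(0.209 nm)²].
Evaluating gives E = 4.47×10^-17 J.

E = 4.47×10^-17 J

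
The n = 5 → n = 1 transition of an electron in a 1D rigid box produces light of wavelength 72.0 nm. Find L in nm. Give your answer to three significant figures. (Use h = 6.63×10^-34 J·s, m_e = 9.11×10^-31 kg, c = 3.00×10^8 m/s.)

L = 0.724 nm

The photon carries ΔE = hc/λ = 6.63×10^-34·3.00×10^8/7.20×10^-8 m = 2.762×10^-18 J.
Since ΔE = (5² − 1²)E_1, E_1 = 1.151×10^-19 J, and L = h/√(8m_eE_1) = 7.24×10^-10 m = 0.724 nm.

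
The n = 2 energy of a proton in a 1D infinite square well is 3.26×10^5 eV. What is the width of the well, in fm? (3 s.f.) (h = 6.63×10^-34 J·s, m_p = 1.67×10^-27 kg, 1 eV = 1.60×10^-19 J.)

L = 50.2 fm

From E_n = n²h²/(8m_pL²), L = n·h/√(8m_pE_n).
E_2 = 3.26×10^5 eV = 5.216×10^-14 J, so L = 2·6.63×10^-34/√(8·1.67×10^-27·5.216×10^-14) = 5.02×10^-14 m = 50.2 fm.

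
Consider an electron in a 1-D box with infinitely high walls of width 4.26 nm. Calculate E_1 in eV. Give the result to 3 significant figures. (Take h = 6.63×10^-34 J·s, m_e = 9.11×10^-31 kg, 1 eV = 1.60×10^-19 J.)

For an infinite well E_n = n²h²/(8m_eL²), so E_1 = h²/(8m_eL²) = (6.63×10^-34)²/(8·9.11×10^-31·(4.26×10^-9 m)²) = 3.324×10^-21 J.
Converting, E_1 = 3.324×10^-21 J / (1.60×10^-19 J/eV) = 0.0208 eV.

E_1 = 0.0208 eV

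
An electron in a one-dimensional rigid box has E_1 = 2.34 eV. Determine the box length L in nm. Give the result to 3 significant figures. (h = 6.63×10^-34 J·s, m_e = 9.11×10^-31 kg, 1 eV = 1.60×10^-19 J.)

L = 0.401 nm

From E_n = n²h²/(8m_eL²), L = n·h/√(8m_eE_n).
E_1 = 2.34 eV = 3.744×10^-19 J, so L = 1·6.63×10^-34/√(8·9.11×10^-31·3.744×10^-19) = 4.01×10^-10 m = 0.401 nm.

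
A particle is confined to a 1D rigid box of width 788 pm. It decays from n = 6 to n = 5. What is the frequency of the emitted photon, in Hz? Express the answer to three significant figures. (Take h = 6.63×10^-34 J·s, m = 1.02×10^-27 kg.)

E_1 = h²/(8mL²) = 8.675×10^-23 J and ΔE = (6² − 5²)E_1 = 9.543×10^-22 J.
f = ΔE/h = 9.543×10^-22/6.63×10^-34 = 1.44×10^12 Hz.

f = 1.44×10^12 Hz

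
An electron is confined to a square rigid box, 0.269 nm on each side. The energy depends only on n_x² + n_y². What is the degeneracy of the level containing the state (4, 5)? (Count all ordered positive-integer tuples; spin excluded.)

The level has n_x² + n_y² = 41. The ordered positive-integer solutions are (4, 5), (5, 4).
That gives 2 states.

degeneracy = 2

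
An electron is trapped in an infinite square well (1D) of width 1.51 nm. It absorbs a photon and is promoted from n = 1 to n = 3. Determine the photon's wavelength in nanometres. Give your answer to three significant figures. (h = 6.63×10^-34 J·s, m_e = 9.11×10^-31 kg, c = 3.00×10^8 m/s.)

E_1 = h²/(8m_eL²) = 2.645×10^-20 J, so ΔE = (3² − 1²)E_1 = 2.116×10^-19 J.
λ = hc/ΔE = (6.63×10^-34·3.00×10^8)/2.116×10^-19 = 9.40×10^-7 m = 940 nm.

λ = 940 nm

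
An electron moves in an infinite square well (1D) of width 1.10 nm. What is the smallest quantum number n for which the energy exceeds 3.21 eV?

n = 4

E_1 = h²/(8m_eL²) = 4.979×10^-20 J = 0.3108 eV.
Need n² > 3.21/0.3108 = 10.33, i.e. n > 3.214.
The smallest integer satisfying this is n = 4.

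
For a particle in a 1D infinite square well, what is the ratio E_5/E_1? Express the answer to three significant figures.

E_n ∝ n², so E_5/E_1 = 5²/1² = 25/1 = 25.0.

25.0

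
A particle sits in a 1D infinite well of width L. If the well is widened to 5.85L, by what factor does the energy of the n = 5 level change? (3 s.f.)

E_n ∝ 1/L², so the energy scales by 1/5.85² = 0.0292.

0.0292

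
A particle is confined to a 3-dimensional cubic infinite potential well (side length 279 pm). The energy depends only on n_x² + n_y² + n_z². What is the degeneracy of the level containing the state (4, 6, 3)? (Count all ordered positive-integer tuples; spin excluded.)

degeneracy = 6

The level has n_x² + n_y² + n_z² = 61. The ordered positive-integer solutions are (3, 4, 6), (3, 6, 4), (4, 3, 6), (4, 6, 3), (6, 3, 4), (6, 4, 3).
That gives 6 states.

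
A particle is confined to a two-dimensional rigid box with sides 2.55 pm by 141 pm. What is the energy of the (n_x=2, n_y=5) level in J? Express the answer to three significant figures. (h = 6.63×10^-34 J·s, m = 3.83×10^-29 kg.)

E = 8.84×10^-16 J

For a 2D rectangular well E = (h²/8m)·Σ n_i²/L_i² = (6.63×10^-34)²/(8·3.83×10^-29) · [2²/(2.55 pm)² + 5²/(141 pm)²].
Evaluating gives E = 8.84×10^-16 J.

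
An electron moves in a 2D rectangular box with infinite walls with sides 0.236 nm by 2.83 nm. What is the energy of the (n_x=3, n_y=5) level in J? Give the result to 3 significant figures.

For a 2D rectangular well E = (h²/8m_e)·Σ n_i²/L_i² = (6.626×10^-34)²/(8·9.109×10^-31) · [3²/(0.236 nm)² + 5²/(2.83 nm)²].
Evaluating gives E = 9.92×10^-18 J.

E = 9.92×10^-18 J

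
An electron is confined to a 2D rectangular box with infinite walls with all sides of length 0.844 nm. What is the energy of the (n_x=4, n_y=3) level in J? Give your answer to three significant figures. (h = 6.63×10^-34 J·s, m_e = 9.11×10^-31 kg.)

For a 2D rectangular well E = (h²/8m_e)·Σ n_i²/L_i² = (6.63×10^-34)²/(8·9.11×10^-31) · [4²/(0.844 nm)² + 3²/(0.844 nm)²].
Evaluating gives E = 2.12×10^-18 J.

E = 2.12×10^-18 J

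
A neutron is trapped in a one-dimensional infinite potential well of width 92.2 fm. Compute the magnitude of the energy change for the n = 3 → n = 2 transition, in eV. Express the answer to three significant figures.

E_1 = h²/(8m_nL²) = 3.854×10^-15 J.
|ΔE| = |3² − 2²|·E_1 = 5·3.854×10^-15 J = 1.927×10^-14 J = 1.20×10^5 eV.

|ΔE| = 1.20×10^5 eV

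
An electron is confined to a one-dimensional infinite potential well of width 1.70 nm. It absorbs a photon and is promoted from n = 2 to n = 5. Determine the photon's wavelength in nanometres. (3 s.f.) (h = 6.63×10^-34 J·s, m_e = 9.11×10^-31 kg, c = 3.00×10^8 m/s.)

E_1 = h²/(8m_eL²) = 2.087×10^-20 J, so ΔE = (5² − 2²)E_1 = 4.383×10^-19 J.
λ = hc/ΔE = (6.63×10^-34·3.00×10^8)/4.383×10^-19 = 4.54×10^-7 m = 454 nm.

λ = 454 nm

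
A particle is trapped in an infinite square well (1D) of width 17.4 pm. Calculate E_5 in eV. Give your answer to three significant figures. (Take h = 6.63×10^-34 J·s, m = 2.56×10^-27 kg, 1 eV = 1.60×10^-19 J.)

E_5 = 11.1 eV

For an infinite well E_n = n²h²/(8mL²), so E_1 = h²/(8mL²) = (6.63×10^-34)²/(8·2.56×10^-27·(1.74×10^-11 m)²) = 7.089×10^-20 J.
Then E_5 = 5²·E_1 = 25·7.089×10^-20 J = 1.772×10^-18 J.
Converting, E_5 = 1.772×10^-18 J / (1.60×10^-19 J/eV) = 11.1 eV.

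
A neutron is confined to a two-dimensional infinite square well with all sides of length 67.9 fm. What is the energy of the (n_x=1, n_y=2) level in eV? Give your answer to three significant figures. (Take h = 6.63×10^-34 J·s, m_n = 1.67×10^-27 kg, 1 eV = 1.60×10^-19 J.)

E = 2.23×10^5 eV

For a 2D rectangular well E = (h²/8m_n)·Σ n_i²/L_i² = (6.63×10^-34)²/(8·1.67×10^-27) · [1²/(67.9 fm)² + 2²/(67.9 fm)²].
Evaluating gives E = 3.568×10^-14 J = 2.23×10^5 eV.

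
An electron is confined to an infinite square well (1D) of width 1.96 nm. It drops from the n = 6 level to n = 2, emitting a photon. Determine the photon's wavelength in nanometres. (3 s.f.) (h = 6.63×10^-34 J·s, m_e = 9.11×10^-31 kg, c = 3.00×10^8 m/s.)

λ = 396 nm

E_1 = h²/(8m_eL²) = 1.570×10^-20 J, so ΔE = (6² − 2²)E_1 = 5.024×10^-19 J.
λ = hc/ΔE = (6.63×10^-34·3.00×10^8)/5.024×10^-19 = 3.96×10^-7 m = 396 nm.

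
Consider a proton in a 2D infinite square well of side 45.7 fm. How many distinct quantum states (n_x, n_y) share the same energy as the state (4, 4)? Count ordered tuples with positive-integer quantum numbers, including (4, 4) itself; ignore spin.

degeneracy = 1

The level has n_x² + n_y² = 32. The ordered positive-integer solutions are (4, 4).
That gives 1 state.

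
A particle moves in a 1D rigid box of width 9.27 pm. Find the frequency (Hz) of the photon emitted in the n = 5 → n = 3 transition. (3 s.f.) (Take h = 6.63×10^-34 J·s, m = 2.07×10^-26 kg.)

f = 7.45×10^14 Hz

E_1 = h²/(8mL²) = 3.089×10^-20 J and ΔE = (5² − 3²)E_1 = 4.942×10^-19 J.
f = ΔE/h = 4.942×10^-19/6.63×10^-34 = 7.45×10^14 Hz.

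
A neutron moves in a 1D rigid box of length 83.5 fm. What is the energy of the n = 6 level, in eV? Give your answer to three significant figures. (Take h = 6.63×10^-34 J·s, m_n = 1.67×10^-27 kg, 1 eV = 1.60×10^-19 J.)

For an infinite well E_n = n²h²/(8m_nL²), so E_1 = h²/(8m_nL²) = (6.63×10^-34)²/(8·1.67×10^-27·(8.35×10^-14 m)²) = 4.719×10^-15 J.
Then E_6 = 6²·E_1 = 36·4.719×10^-15 J = 1.699×10^-13 J.
Converting, E_6 = 1.699×10^-13 J / (1.60×10^-19 J/eV) = 1.06×10^6 eV.

E_6 = 1.06×10^6 eV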